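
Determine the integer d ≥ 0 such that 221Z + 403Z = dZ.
In the PID Z, (a, b) is generated by gcd(a, b). Compute gcd(403, 221) with the extended Euclidean algorithm, tracking rows (r, s, t) with s·403 + t·221 = r:
  row A: (403, 1, 0)   [1·403 + 0·221 = 403]
  row B: (221, 0, 1)   [0·403 + 1·221 = 221]
  403 = 1·221 + 182   → row C = row A − 1·row B = (182, 1, −1)   [check: 1·403 − 1·221 = 182]
  221 = 1·182 + 39   → row D = row B − 1·row C = (39, −1, 2)   [check: −1·403 + 2·221 = 39]
  182 = 4·39 + 26   → row E = row C − 4·row D = (26, 5, −9)   [check: 5·403 − 9·221 = 26]
  39 = 1·26 + 13   → row F = row D − 1·row E = (13, −6, 11)   [check: −6·403 + 11·221 = 13]
  26 = 2·13 + 0   → remainder 0, stop. gcd = 13 (last nonzero row F).
So gcd(221, 403) = 13, with Bézout identity −6·403 + 11·221 = 13. Containment (⊇): the Bézout identity exhibits 13 as an element of (221, 403), giving (13) ⊆ (221, 403). Containment (⊆): since 13 | 221 and 13 | 403 (221 = 13·17, 403 = 13·31), every Z-linear combination of 221 and 403 is divisible by 13, so (221, 403) ⊆ (13). Therefore (221, 403) = (13), d = 13.

Final answer: (221, 403) = (13); d = 13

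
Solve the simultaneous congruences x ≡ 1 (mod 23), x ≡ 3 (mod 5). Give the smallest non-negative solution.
The moduli 23, 5 are pairwise coprime, so by the CRT there is a unique solution mod 23·5 = 115.
Solve by successive substitution. Start with x ≡ 1 (mod 23).
  Combine with x ≡ 3 (mod 5): write x = 1 + 23·t and require 1 + 23·t ≡ 3 (mod 5), i.e. 23·t ≡ 3 − 1 ≡ 2 (mod 5). Since 23^(−1) ≡ 2 (mod 5) (23 ≡ 3 (mod 5)), t ≡ 2·2 ≡ 4 (mod 5). So x ≡ 1 + 23·4 = 93 (mod 115).
Unique solution in [0, 115): x = 93.

Final answer: x ≡ 93 (mod 115); the representative in [0, 115) is 93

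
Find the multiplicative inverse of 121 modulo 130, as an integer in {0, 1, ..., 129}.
121^(−1) ≡ 101 (mod 130)

Apply the extended Euclidean algorithm to (130, 121), tracking rows (r, s, t) with s·130 + t·121 = r. Each division r_prev = q·r_cur + r_new produces the new row as (previous row) − q·(current row):
  row A: (130, 1, 0)   [1·130 + 0·121 = 130]
  row B: (121, 0, 1)   [0·130 + 1·121 = 121]
  130 = 1·121 + 9   → row C = row A − 1·row B = (9, 1, −1)   [check: 1·130 − 1·121 = 9]
  121 = 13·9 + 4   → row D = row B − 13·row C = (4, −13, 14)   [check: −13·130 + 14·121 = 4]
  9 = 2·4 + 1   → row E = row C − 2·row D = (1, 27, −29)   [check: 27·130 − 29·121 = 1]
  4 = 4·1 + 0   → remainder 0, stop. gcd = 1 (last nonzero row E).
The gcd is 1, so 121 is invertible mod 130. The last nonzero row gives 27·130 − 29·121 = 1, so t = −29. So 121^(−1) ≡ −29 ≡ 101 (mod 130). Verify: 121 · 101 = 12221 ≡ 1 (mod 130). ✓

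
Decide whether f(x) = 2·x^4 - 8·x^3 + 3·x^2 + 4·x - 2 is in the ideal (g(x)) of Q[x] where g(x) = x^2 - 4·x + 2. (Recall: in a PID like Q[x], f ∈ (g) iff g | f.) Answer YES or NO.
YES

In Q[x] the ideal (g) consists of all multiples of g, so f ∈ (g) iff g | f, i.e. iff the remainder of f on division by g is 0. Divide f by g (g is monic, so eliminate the leading term of the running remainder at each step):
  leading term 2·x^4: subtract (2·x^2)·g(x) = 2·x^4 - 8·x^3 + 4·x^2, leaving -x^2 + 4·x - 2
  leading term -x^2: subtract (-1)·g(x) = -x^2 + 4·x - 2, leaving 0
The remainder is 0, so f(x) = g(x) · h(x) with h(x) = 2·x^2 - 1. Hence g | f, i.e. f ∈ (g).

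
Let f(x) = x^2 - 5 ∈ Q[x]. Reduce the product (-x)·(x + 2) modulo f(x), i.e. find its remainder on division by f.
a · b ≡ -2·x - 5 (mod f(x))

First multiply in Q[x] without reducing: a · b = -x^2 - 2·x. Now divide by f(x) = x^2 - 5, eliminating the leading term at each step:
  leading term -x^2: subtract (-1)·f(x) = 5 - x^2, leaving -2·x - 5
The degree is now < 2, so this is the remainder. Hence a · b ≡ -2·x - 5 in Q[x]/(f).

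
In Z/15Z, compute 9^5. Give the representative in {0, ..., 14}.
9

Use repeated squaring. Binary(5) = 101. Walk through the bits of the exponent 5 left-to-right: at each bit after the leading one, square the running value, then multiply by 9 if the bit is 1 (always reducing mod 15):
  bit 1 = 1 (leading): start with 9.
  bit 2 = 0: square 9^2 = 81 ≡ 6 (mod 15).
  bit 3 = 1: square 6^2 = 36 ≡ 6; bit is 1, so multiply 6·9 = 54 ≡ 9 (mod 15).
Final value: 9^5 ≡ 9 (mod 15).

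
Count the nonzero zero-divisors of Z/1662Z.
In Z/1662Z each nonzero element is either a unit (gcd with 1662 is 1) or a zero-divisor (gcd > 1). The number of units is φ(1662): factorise 1662 = 2 · 3 · 277, so φ(1662) = (2 − 1) · (3 − 1) · (277 − 1) = 1 · 2 · 276 = 552. The nonzero elements number 1662 − 1 = 1661. Hence the nonzero zero-divisors number 1661 − 552 = 1109.

Final answer: Z/1662Z has 1109 nonzero zero-divisors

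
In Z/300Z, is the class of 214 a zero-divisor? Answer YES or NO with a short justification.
YES

gcd(214, 300) = 2 > 1, so 214 is not a unit in Z/300Z. In Z/nZ every nonzero non-unit is a zero-divisor: explicitly, take b = 300/gcd = 150 ≠ 0 (mod 300); then 214·150 = 32100 = 107·300, i.e. 214·150 ≡ 0 (mod 300). So 214 is a zero-divisor.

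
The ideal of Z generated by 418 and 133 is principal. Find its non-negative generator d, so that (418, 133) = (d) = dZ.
(418, 133) = (19); d = 19

In the PID Z, (a, b) is generated by gcd(a, b). Compute gcd(418, 133) with the extended Euclidean algorithm, tracking rows (r, s, t) with s·418 + t·133 = r:
  row A: (418, 1, 0)   [1·418 + 0·133 = 418]
  row B: (133, 0, 1)   [0·418 + 1·133 = 133]
  418 = 3·133 + 19   → row C = row A − 3·row B = (19, 1, −3)   [check: 1·418 − 3·133 = 19]
  133 = 7·19 + 0   → remainder 0, stop. gcd = 19 (last nonzero row C).
So gcd(418, 133) = 19, with Bézout identity 1·418 − 3·133 = 19. Containment (⊇): the Bézout identity exhibits 19 as an element of (418, 133), giving (19) ⊆ (418, 133). Containment (⊆): since 19 | 418 and 19 | 133 (418 = 19·22, 133 = 19·7), every Z-linear combination of 418 and 133 is divisible by 19, so (418, 133) ⊆ (19). Therefore (418, 133) = (19), d = 19.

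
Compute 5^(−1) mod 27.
5^(−1) ≡ 11 (mod 27)

Apply the extended Euclidean algorithm to (27, 5), tracking rows (r, s, t) with s·27 + t·5 = r. Each division r_prev = q·r_cur + r_new produces the new row as (previous row) − q·(current row):
  row A: (27, 1, 0)   [1·27 + 0·5 = 27]
  row B: (5, 0, 1)   [0·27 + 1·5 = 5]
  27 = 5·5 + 2   → row C = row A − 5·row B = (2, 1, −5)   [check: 1·27 − 5·5 = 2]
  5 = 2·2 + 1   → row D = row B − 2·row C = (1, −2, 11)   [check: −2·27 + 11·5 = 1]
  2 = 2·1 + 0   → remainder 0, stop. gcd = 1 (last nonzero row D).
The gcd is 1, so 5 is invertible mod 27. The last nonzero row gives −2·27 + 11·5 = 1, so t = 11. So 5^(−1) ≡ 11 (mod 27). Verify: 5 · 11 = 55 ≡ 1 (mod 27). ✓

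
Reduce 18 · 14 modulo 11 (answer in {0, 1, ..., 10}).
Reduce the factors first: 18 ≡ 7, 14 ≡ 3 (mod 11), so 18 · 14 ≡ 7 · 3 (mod 11). 7 · 3 = 21. Dividing by 11: 21 = 1·11 + 10. So (18 · 14) mod 11 = 10.

Final answer: 10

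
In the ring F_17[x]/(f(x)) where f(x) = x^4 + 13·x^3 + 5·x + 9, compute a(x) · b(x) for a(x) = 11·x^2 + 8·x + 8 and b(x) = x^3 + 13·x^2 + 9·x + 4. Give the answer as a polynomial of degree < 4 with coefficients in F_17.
a · b ≡ 5·x^3 + 12·x^2 + 16·x + 11 (mod f(x))

Multiply as integer polynomials: a · b = 11·x^5 + 151·x^4 + 211·x^3 + 220·x^2 + 104·x + 32. Reducing coefficients mod 17: a · b ≡ 11·x^5 + 15·x^4 + 7·x^3 + 16·x^2 + 2·x + 15. Now divide by f(x) = x^4 + 13·x^3 + 5·x + 9 in F_17[x], eliminating the leading term at each step:
  leading term 11·x^5: subtract (11·x)·f(x) = 11·x^5 + 7·x^4 + 4·x^2 + 14·x, leaving 8·x^4 + 7·x^3 + 12·x^2 + 5·x + 15 (coefficients mod 17)
  leading term 8·x^4: subtract (8)·f(x) = 8·x^4 + 2·x^3 + 6·x + 4, leaving 5·x^3 + 12·x^2 + 16·x + 11 (coefficients mod 17)
The degree is now < 4, so this is the remainder. Hence a · b ≡ 5·x^3 + 12·x^2 + 16·x + 11 in F_17[x]/(f).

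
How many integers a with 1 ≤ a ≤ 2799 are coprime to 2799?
The number of a ∈ {1, ..., 2799} with gcd(a, 2799) = 1 is by definition Euler's totient φ(2799). φ is multiplicative, with φ(p^e) = p^e − p^(e−1). Factorise 2799 = 3^2 · 311. Then
  φ(2799) = (3^2 − 3^1) · (311 − 1) = 6 · 310 = 1860.
So there are 1860 such integers.

Final answer: 1860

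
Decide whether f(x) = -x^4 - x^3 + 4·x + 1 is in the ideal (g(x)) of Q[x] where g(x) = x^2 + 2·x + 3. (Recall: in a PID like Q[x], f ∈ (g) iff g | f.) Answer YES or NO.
In Q[x] the ideal (g) consists of all multiples of g, so f ∈ (g) iff g | f, i.e. iff the remainder of f on division by g is 0. Divide f by g (g is monic, so eliminate the leading term of the running remainder at each step):
  leading term -x^4: subtract (-x^2)·g(x) = -x^4 - 2·x^3 - 3·x^2, leaving x^3 + 3·x^2 + 4·x + 1
  leading term x^3: subtract (x)·g(x) = x^3 + 2·x^2 + 3·x, leaving x^2 + x + 1
  leading term x^2: subtract (1)·g(x) = x^2 + 2·x + 3, leaving -x - 2
The remainder r(x) = -x - 2 ≠ 0 (and deg r < deg g), so g ∤ f, i.e. f ∉ (g).

Final answer: NO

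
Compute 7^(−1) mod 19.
7^(−1) ≡ 11 (mod 19)

Apply the extended Euclidean algorithm to (19, 7), tracking rows (r, s, t) with s·19 + t·7 = r. Each division r_prev = q·r_cur + r_new produces the new row as (previous row) − q·(current row):
  row A: (19, 1, 0)   [1·19 + 0·7 = 19]
  row B: (7, 0, 1)   [0·19 + 1·7 = 7]
  19 = 2·7 + 5   → row C = row A − 2·row B = (5, 1, −2)   [check: 1·19 − 2·7 = 5]
  7 = 1·5 + 2   → row D = row B − 1·row C = (2, −1, 3)   [check: −1·19 + 3·7 = 2]
  5 = 2·2 + 1   → row E = row C − 2·row D = (1, 3, −8)   [check: 3·19 − 8·7 = 1]
  2 = 2·1 + 0   → remainder 0, stop. gcd = 1 (last nonzero row E).
The gcd is 1, so 7 is invertible mod 19. The last nonzero row gives 3·19 − 8·7 = 1, so t = −8. So 7^(−1) ≡ −8 ≡ 11 (mod 19). Verify: 7 · 11 = 77 ≡ 1 (mod 19). ✓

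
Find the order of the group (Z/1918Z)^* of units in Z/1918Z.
(Z/1918Z)^* consists of the classes a with gcd(a, 1918) = 1, so its order is φ(1918). φ is multiplicative, with φ(p^e) = p^e − p^(e−1). Factorise 1918 = 2 · 7 · 137. Then
  φ(1918) = (2 − 1) · (7 − 1) · (137 − 1) = 1 · 6 · 136 = 816.
Thus |(Z/1918Z)^*| = 816.

Final answer: |(Z/1918Z)^*| = 816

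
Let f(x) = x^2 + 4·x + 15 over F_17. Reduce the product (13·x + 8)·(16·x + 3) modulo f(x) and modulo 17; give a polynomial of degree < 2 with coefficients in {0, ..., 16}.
a · b ≡ 15·x + 15 (mod f(x))

Multiply as integer polynomials: a · b = 208·x^2 + 167·x + 24. Reducing coefficients mod 17: a · b ≡ 4·x^2 + 14·x + 7. Now divide by f(x) = x^2 + 4·x + 15 in F_17[x], eliminating the leading term at each step:
  leading term 4·x^2: subtract (4)·f(x) = 4·x^2 + 16·x + 9, leaving 15·x + 15 (coefficients mod 17)
The degree is now < 2, so this is the remainder. Hence a · b ≡ 15·x + 15 in F_17[x]/(f).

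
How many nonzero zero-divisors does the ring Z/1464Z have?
In Z/1464Z each nonzero element is either a unit (gcd with 1464 is 1) or a zero-divisor (gcd > 1). The number of units is φ(1464): factorise 1464 = 2^3 · 3 · 61, so φ(1464) = (2^3 − 2^2) · (3 − 1) · (61 − 1) = 4 · 2 · 60 = 480. The nonzero elements number 1464 − 1 = 1463. Hence the nonzero zero-divisors number 1463 − 480 = 983.

Final answer: Z/1464Z has 983 nonzero zero-divisors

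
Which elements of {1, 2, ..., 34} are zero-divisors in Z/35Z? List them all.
An element a ∈ Z/35Z (with a ≠ 0) is a zero-divisor iff gcd(a, 35) > 1 (because a is a unit precisely when gcd(a, n) = 1, and in Z/nZ every nonzero, non-unit element is a zero-divisor). Scan a = 1, ..., 34 and keep those with gcd(a, 35) > 1:
  gcd(5, 35) = 5, gcd(7, 35) = 7, gcd(10, 35) = 5, gcd(14, 35) = 7, gcd(15, 35) = 5, gcd(20, 35) = 5, gcd(21, 35) = 7, gcd(25, 35) = 5, gcd(28, 35) = 7, gcd(30, 35) = 5.
All other a ∈ {1, ..., 34} have gcd(a, 35) = 1 and are units. So the nonzero zero-divisors are exactly the 10 values of a appearing in this scan.

Final answer: nonzero zero-divisors of Z/35Z = {5, 7, 10, 14, 15, 20, 21, 25, 28, 30}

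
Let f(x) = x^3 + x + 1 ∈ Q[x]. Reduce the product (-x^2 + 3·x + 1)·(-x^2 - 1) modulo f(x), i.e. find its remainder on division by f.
First multiply in Q[x] without reducing: a · b = x^4 - 3·x^3 - 3·x - 1. Now divide by f(x) = x^3 + x + 1, eliminating the leading term at each step:
  leading term x^4: subtract (x)·f(x) = x^4 + x^2 + x, leaving -3·x^3 - x^2 - 4·x - 1
  leading term -3·x^3: subtract (-3)·f(x) = -3·x^3 - 3·x - 3, leaving -x^2 - x + 2
The degree is now < 3, so this is the remainder. Hence a · b ≡ -x^2 - x + 2 in Q[x]/(f).

Final answer: a · b ≡ -x^2 - x + 2 (mod f(x))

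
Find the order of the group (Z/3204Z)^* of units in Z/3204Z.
|(Z/3204Z)^*| = 1056

(Z/3204Z)^* consists of the classes a with gcd(a, 3204) = 1, so its order is φ(3204). φ is multiplicative, with φ(p^e) = p^e − p^(e−1). Factorise 3204 = 2^2 · 3^2 · 89. Then
  φ(3204) = (2^2 − 2^1) · (3^2 − 3^1) · (89 − 1) = 2 · 6 · 88 = 1056.
Thus |(Z/3204Z)^*| = 1056.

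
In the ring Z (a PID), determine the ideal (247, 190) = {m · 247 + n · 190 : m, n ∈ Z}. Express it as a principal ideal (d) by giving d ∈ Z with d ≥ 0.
(247, 190) = (19); d = 19

In the PID Z, (a, b) is generated by gcd(a, b). Compute gcd(247, 190) with the extended Euclidean algorithm, tracking rows (r, s, t) with s·247 + t·190 = r:
  row A: (247, 1, 0)   [1·247 + 0·190 = 247]
  row B: (190, 0, 1)   [0·247 + 1·190 = 190]
  247 = 1·190 + 57   → row C = row A − 1·row B = (57, 1, −1)   [check: 1·247 − 1·190 = 57]
  190 = 3·57 + 19   → row D = row B − 3·row C = (19, −3, 4)   [check: −3·247 + 4·190 = 19]
  57 = 3·19 + 0   → remainder 0, stop. gcd = 19 (last nonzero row D).
So gcd(247, 190) = 19, with Bézout identity −3·247 + 4·190 = 19. Containment (⊇): the Bézout identity exhibits 19 as an element of (247, 190), giving (19) ⊆ (247, 190). Containment (⊆): since 19 | 247 and 19 | 190 (247 = 19·13, 190 = 19·10), every Z-linear combination of 247 and 190 is divisible by 19, so (247, 190) ⊆ (19). Therefore (247, 190) = (19), d = 19.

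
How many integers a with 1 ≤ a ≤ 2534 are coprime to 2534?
1080

The number of a ∈ {1, ..., 2534} with gcd(a, 2534) = 1 is by definition Euler's totient φ(2534). φ is multiplicative, with φ(p^e) = p^e − p^(e−1). Factorise 2534 = 2 · 7 · 181. Then
  φ(2534) = (2 − 1) · (7 − 1) · (181 − 1) = 1 · 6 · 180 = 1080.
So there are 1080 such integers.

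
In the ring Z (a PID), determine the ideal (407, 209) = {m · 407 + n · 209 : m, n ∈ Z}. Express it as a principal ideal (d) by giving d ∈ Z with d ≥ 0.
In the PID Z, (a, b) is generated by gcd(a, b). Compute gcd(407, 209) with the extended Euclidean algorithm, tracking rows (r, s, t) with s·407 + t·209 = r:
  row A: (407, 1, 0)   [1·407 + 0·209 = 407]
  row B: (209, 0, 1)   [0·407 + 1·209 = 209]
  407 = 1·209 + 198   → row C = row A − 1·row B = (198, 1, −1)   [check: 1·407 − 1·209 = 198]
  209 = 1·198 + 11   → row D = row B − 1·row C = (11, −1, 2)   [check: −1·407 + 2·209 = 11]
  198 = 18·11 + 0   → remainder 0, stop. gcd = 11 (last nonzero row D).
So gcd(407, 209) = 11, with Bézout identity −1·407 + 2·209 = 11. Containment (⊇): the Bézout identity exhibits 11 as an element of (407, 209), giving (11) ⊆ (407, 209). Containment (⊆): since 11 | 407 and 11 | 209 (407 = 11·37, 209 = 11·19), every Z-linear combination of 407 and 209 is divisible by 11, so (407, 209) ⊆ (11). Therefore (407, 209) = (11), d = 11.

Final answer: (407, 209) = (11); d = 11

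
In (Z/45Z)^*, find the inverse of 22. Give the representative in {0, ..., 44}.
22^(−1) ≡ 43 (mod 45)

Apply the extended Euclidean algorithm to (45, 22), tracking rows (r, s, t) with s·45 + t·22 = r. Each division r_prev = q·r_cur + r_new produces the new row as (previous row) − q·(current row):
  row A: (45, 1, 0)   [1·45 + 0·22 = 45]
  row B: (22, 0, 1)   [0·45 + 1·22 = 22]
  45 = 2·22 + 1   → row C = row A − 2·row B = (1, 1, −2)   [check: 1·45 − 2·22 = 1]
  22 = 22·1 + 0   → remainder 0, stop. gcd = 1 (last nonzero row C).
The gcd is 1, so 22 is invertible mod 45. The last nonzero row gives 1·45 − 2·22 = 1, so t = −2. So 22^(−1) ≡ −2 ≡ 43 (mod 45). Verify: 22 · 43 = 946 ≡ 1 (mod 45). ✓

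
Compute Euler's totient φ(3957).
φ(3957) = 2636

φ is multiplicative, with φ(p^e) = p^e − p^(e−1). Factorise 3957 = 3 · 1319. Then
  φ(3957) = (3 − 1) · (1319 − 1) = 2 · 1318 = 2636.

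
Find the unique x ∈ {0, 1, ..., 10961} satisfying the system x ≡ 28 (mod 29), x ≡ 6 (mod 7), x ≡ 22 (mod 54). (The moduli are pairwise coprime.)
The moduli 29, 7, 54 are pairwise coprime, so by the CRT there is a unique solution mod 29·7·54 = 10962.
Solve by successive substitution. Start with x ≡ 28 (mod 29).
  Combine with x ≡ 6 (mod 7): write x = 28 + 29·t and require 28 + 29·t ≡ 6 (mod 7), i.e. 29·t ≡ 6 − 28 ≡ 6 (mod 7). Since 29^(−1) ≡ 1 (mod 7) (29 ≡ 1 (mod 7)), t ≡ 1·6 ≡ 6 (mod 7). So x ≡ 28 + 29·6 = 202 (mod 203).
  Combine with x ≡ 22 (mod 54): write x = 202 + 203·t and require 202 + 203·t ≡ 22 (mod 54), i.e. 203·t ≡ 22 − 202 ≡ 36 (mod 54). Since 203^(−1) ≡ 29 (mod 54) (203 ≡ 41 (mod 54)), t ≡ 29·36 ≡ 18 (mod 54). So x ≡ 202 + 203·18 = 3856 (mod 10962).
Unique solution in [0, 10962): x = 3856.

Final answer: x ≡ 3856 (mod 10962); the representative in [0, 10962) is 3856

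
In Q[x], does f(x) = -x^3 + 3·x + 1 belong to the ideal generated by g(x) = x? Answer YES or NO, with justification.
In Q[x] the ideal (g) consists of all multiples of g, so f ∈ (g) iff g | f, i.e. iff the remainder of f on division by g is 0. Divide f by g (g is monic, so eliminate the leading term of the running remainder at each step):
  leading term -x^3: subtract (-x^2)·g(x) = -x^3, leaving 3·x + 1
  leading term 3·x: subtract (3)·g(x) = 3·x, leaving 1
The remainder r(x) = 1 ≠ 0 (and deg r < deg g), so g ∤ f, i.e. f ∉ (g).

Final answer: NO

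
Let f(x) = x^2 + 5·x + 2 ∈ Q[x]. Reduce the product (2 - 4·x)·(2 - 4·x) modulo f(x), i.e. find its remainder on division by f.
First multiply in Q[x] without reducing: a · b = 16·x^2 - 16·x + 4. Now divide by f(x) = x^2 + 5·x + 2, eliminating the leading term at each step:
  leading term 16·x^2: subtract (16)·f(x) = 16·x^2 + 80·x + 32, leaving -96·x - 28
The degree is now < 2, so this is the remainder. Hence a · b ≡ -96·x - 28 in Q[x]/(f).

Final answer: a · b ≡ -96·x - 28 (mod f(x))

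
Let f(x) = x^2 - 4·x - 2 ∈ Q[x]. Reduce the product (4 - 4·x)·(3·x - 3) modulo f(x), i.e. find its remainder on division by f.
a · b ≡ -24·x - 36 (mod f(x))

First multiply in Q[x] without reducing: a · b = -12·x^2 + 24·x - 12. Now divide by f(x) = x^2 - 4·x - 2, eliminating the leading term at each step:
  leading term -12·x^2: subtract (-12)·f(x) = -12·x^2 + 48·x + 24, leaving -24·x - 36
The degree is now < 2, so this is the remainder. Hence a · b ≡ -24·x - 36 in Q[x]/(f).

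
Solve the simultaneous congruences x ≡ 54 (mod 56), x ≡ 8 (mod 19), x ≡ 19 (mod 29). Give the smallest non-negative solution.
The moduli 56, 19, 29 are pairwise coprime, so by the CRT there is a unique solution mod 56·19·29 = 30856.
Solve by successive substitution. Start with x ≡ 54 (mod 56).
  Combine with x ≡ 8 (mod 19): write x = 54 + 56·t and require 54 + 56·t ≡ 8 (mod 19), i.e. 56·t ≡ 8 − 54 ≡ 11 (mod 19). Since 56^(−1) ≡ 18 (mod 19) (56 ≡ 18 (mod 19)), t ≡ 18·11 ≡ 8 (mod 19). So x ≡ 54 + 56·8 = 502 (mod 1064).
  Combine with x ≡ 19 (mod 29): write x = 502 + 1064·t and require 502 + 1064·t ≡ 19 (mod 29), i.e. 1064·t ≡ 19 − 502 ≡ 10 (mod 29). Since 1064^(−1) ≡ 16 (mod 29) (1064 ≡ 20 (mod 29)), t ≡ 16·10 ≡ 15 (mod 29). So x ≡ 502 + 1064·15 = 16462 (mod 30856).
Unique solution in [0, 30856): x = 16462.

Final answer: x ≡ 16462 (mod 30856); the representative in [0, 30856) is 16462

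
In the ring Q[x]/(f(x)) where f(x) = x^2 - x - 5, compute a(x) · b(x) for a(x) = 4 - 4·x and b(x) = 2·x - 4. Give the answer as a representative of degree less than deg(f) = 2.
First multiply in Q[x] without reducing: a · b = -8·x^2 + 24·x - 16. Now divide by f(x) = x^2 - x - 5, eliminating the leading term at each step:
  leading term -8·x^2: subtract (-8)·f(x) = -8·x^2 + 8·x + 40, leaving 16·x - 56
The degree is now < 2, so this is the remainder. Hence a · b ≡ 16·x - 56 in Q[x]/(f).

Final answer: a · b ≡ 16·x - 56 (mod f(x))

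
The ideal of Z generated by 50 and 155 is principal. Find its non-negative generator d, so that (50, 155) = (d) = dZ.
(50, 155) = (5); d = 5

In the PID Z, (a, b) is generated by gcd(a, b). Compute gcd(155, 50) with the extended Euclidean algorithm, tracking rows (r, s, t) with s·155 + t·50 = r:
  row A: (155, 1, 0)   [1·155 + 0·50 = 155]
  row B: (50, 0, 1)   [0·155 + 1·50 = 50]
  155 = 3·50 + 5   → row C = row A − 3·row B = (5, 1, −3)   [check: 1·155 − 3·50 = 5]
  50 = 10·5 + 0   → remainder 0, stop. gcd = 5 (last nonzero row C).
So gcd(50, 155) = 5, with Bézout identity 1·155 − 3·50 = 5. Containment (⊇): the Bézout identity exhibits 5 as an element of (50, 155), giving (5) ⊆ (50, 155). Containment (⊆): since 5 | 50 and 5 | 155 (50 = 5·10, 155 = 5·31), every Z-linear combination of 50 and 155 is divisible by 5, so (50, 155) ⊆ (5). Therefore (50, 155) = (5), d = 5.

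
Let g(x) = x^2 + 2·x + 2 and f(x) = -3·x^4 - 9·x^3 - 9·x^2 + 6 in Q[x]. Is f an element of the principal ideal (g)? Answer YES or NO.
In Q[x] the ideal (g) consists of all multiples of g, so f ∈ (g) iff g | f, i.e. iff the remainder of f on division by g is 0. Divide f by g (g is monic, so eliminate the leading term of the running remainder at each step):
  leading term -3·x^4: subtract (-3·x^2)·g(x) = -3·x^4 - 6·x^3 - 6·x^2, leaving -3·x^3 - 3·x^2 + 6
  leading term -3·x^3: subtract (-3·x)·g(x) = -3·x^3 - 6·x^2 - 6·x, leaving 3·x^2 + 6·x + 6
  leading term 3·x^2: subtract (3)·g(x) = 3·x^2 + 6·x + 6, leaving 0
The remainder is 0, so f(x) = g(x) · h(x) with h(x) = -3·x^2 - 3·x + 3. Hence g | f, i.e. f ∈ (g).

Final answer: YES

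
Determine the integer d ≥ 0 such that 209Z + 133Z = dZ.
In the PID Z, (a, b) is generated by gcd(a, b). Compute gcd(209, 133) with the extended Euclidean algorithm, tracking rows (r, s, t) with s·209 + t·133 = r:
  row A: (209, 1, 0)   [1·209 + 0·133 = 209]
  row B: (133, 0, 1)   [0·209 + 1·133 = 133]
  209 = 1·133 + 76   → row C = row A − 1·row B = (76, 1, −1)   [check: 1·209 − 1·133 = 76]
  133 = 1·76 + 57   → row D = row B − 1·row C = (57, −1, 2)   [check: −1·209 + 2·133 = 57]
  76 = 1·57 + 19   → row E = row C − 1·row D = (19, 2, −3)   [check: 2·209 − 3·133 = 19]
  57 = 3·19 + 0   → remainder 0, stop. gcd = 19 (last nonzero row E).
So gcd(209, 133) = 19, with Bézout identity 2·209 − 3·133 = 19. Containment (⊇): the Bézout identity exhibits 19 as an element of (209, 133), giving (19) ⊆ (209, 133). Containment (⊆): since 19 | 209 and 19 | 133 (209 = 19·11, 133 = 19·7), every Z-linear combination of 209 and 133 is divisible by 19, so (209, 133) ⊆ (19). Therefore (209, 133) = (19), d = 19.

Final answer: (209, 133) = (19); d = 19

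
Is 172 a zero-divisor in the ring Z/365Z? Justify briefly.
gcd(172, 365) = 1, so 172 is a unit in Z/365Z (it has a multiplicative inverse). A unit cannot be a zero-divisor: if 172·b ≡ 0 then multiplying both sides by 172^(−1) gives b ≡ 0. So 172 is not a zero-divisor.

Final answer: NO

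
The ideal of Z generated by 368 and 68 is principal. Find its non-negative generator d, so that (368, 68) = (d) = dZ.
In the PID Z, (a, b) is generated by gcd(a, b). Compute gcd(368, 68) with the extended Euclidean algorithm, tracking rows (r, s, t) with s·368 + t·68 = r:
  row A: (368, 1, 0)   [1·368 + 0·68 = 368]
  row B: (68, 0, 1)   [0·368 + 1·68 = 68]
  368 = 5·68 + 28   → row C = row A − 5·row B = (28, 1, −5)   [check: 1·368 − 5·68 = 28]
  68 = 2·28 + 12   → row D = row B − 2·row C = (12, −2, 11)   [check: −2·368 + 11·68 = 12]
  28 = 2·12 + 4   → row E = row C − 2·row D = (4, 5, −27)   [check: 5·368 − 27·68 = 4]
  12 = 3·4 + 0   → remainder 0, stop. gcd = 4 (last nonzero row E).
So gcd(368, 68) = 4, with Bézout identity 5·368 − 27·68 = 4. Containment (⊇): the Bézout identity exhibits 4 as an element of (368, 68), giving (4) ⊆ (368, 68). Containment (⊆): since 4 | 368 and 4 | 68 (368 = 4·92, 68 = 4·17), every Z-linear combination of 368 and 68 is divisible by 4, so (368, 68) ⊆ (4). Therefore (368, 68) = (4), d = 4.

Final answer: (368, 68) = (4); d = 4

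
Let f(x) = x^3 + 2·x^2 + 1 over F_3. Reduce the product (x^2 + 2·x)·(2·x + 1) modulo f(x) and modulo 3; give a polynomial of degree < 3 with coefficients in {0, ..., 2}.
Multiply as integer polynomials: a · b = 2·x^3 + 5·x^2 + 2·x. Reducing coefficients mod 3: a · b ≡ 2·x^3 + 2·x^2 + 2·x. Now divide by f(x) = x^3 + 2·x^2 + 1 in F_3[x], eliminating the leading term at each step:
  leading term 2·x^3: subtract (2)·f(x) = 2·x^3 + x^2 + 2, leaving x^2 + 2·x + 1 (coefficients mod 3)
The degree is now < 3, so this is the remainder. Hence a · b ≡ x^2 + 2·x + 1 in F_3[x]/(f).

Final answer: a · b ≡ x^2 + 2·x + 1 (mod f(x))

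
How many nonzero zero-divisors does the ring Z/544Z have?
In Z/544Z each nonzero element is either a unit (gcd with 544 is 1) or a zero-divisor (gcd > 1). The number of units is φ(544): factorise 544 = 2^5 · 17, so φ(544) = (2^5 − 2^4) · (17 − 1) = 16 · 16 = 256. The nonzero elements number 544 − 1 = 543. Hence the nonzero zero-divisors number 543 − 256 = 287.

Final answer: Z/544Z has 287 nonzero zero-divisors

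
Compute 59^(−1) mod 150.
Apply the extended Euclidean algorithm to (150, 59), tracking rows (r, s, t) with s·150 + t·59 = r. Each division r_prev = q·r_cur + r_new produces the new row as (previous row) − q·(current row):
  row A: (150, 1, 0)   [1·150 + 0·59 = 150]
  row B: (59, 0, 1)   [0·150 + 1·59 = 59]
  150 = 2·59 + 32   → row C = row A − 2·row B = (32, 1, −2)   [check: 1·150 − 2·59 = 32]
  59 = 1·32 + 27   → row D = row B − 1·row C = (27, −1, 3)   [check: −1·150 + 3·59 = 27]
  32 = 1·27 + 5   → row E = row C − 1·row D = (5, 2, −5)   [check: 2·150 − 5·59 = 5]
  27 = 5·5 + 2   → row F = row D − 5·row E = (2, −11, 28)   [check: −11·150 + 28·59 = 2]
  5 = 2·2 + 1   → row G = row E − 2·row F = (1, 24, −61)   [check: 24·150 − 61·59 = 1]
  2 = 2·1 + 0   → remainder 0, stop. gcd = 1 (last nonzero row G).
The gcd is 1, so 59 is invertible mod 150. The last nonzero row gives 24·150 − 61·59 = 1, so t = −61. So 59^(−1) ≡ −61 ≡ 89 (mod 150). Verify: 59 · 89 = 5251 ≡ 1 (mod 150). ✓

Final answer: 59^(−1) ≡ 89 (mod 150)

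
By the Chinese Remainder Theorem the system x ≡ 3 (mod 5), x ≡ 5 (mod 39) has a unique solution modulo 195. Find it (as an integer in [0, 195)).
The moduli 5, 39 are pairwise coprime, so by the CRT there is a unique solution mod 5·39 = 195.
Solve by successive substitution. Start with x ≡ 3 (mod 5).
  Combine with x ≡ 5 (mod 39): write x = 3 + 5·t and require 3 + 5·t ≡ 5 (mod 39), i.e. 5·t ≡ 5 − 3 ≡ 2 (mod 39). Since 5^(−1) ≡ 8 (mod 39), t ≡ 8·2 ≡ 16 (mod 39). So x ≡ 3 + 5·16 = 83 (mod 195).
Unique solution in [0, 195): x = 83.

Final answer: x ≡ 83 (mod 195); the representative in [0, 195) is 83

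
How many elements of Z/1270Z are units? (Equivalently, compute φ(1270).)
Z/1270Z has φ(1270) = 504 units

An element a ∈ Z/1270Z is a unit iff gcd(a, 1270) = 1, so the number of units is φ(1270). φ is multiplicative, with φ(p^e) = p^e − p^(e−1). Factorise 1270 = 2 · 5 · 127. Then
  φ(1270) = (2 − 1) · (5 − 1) · (127 − 1) = 1 · 4 · 126 = 504.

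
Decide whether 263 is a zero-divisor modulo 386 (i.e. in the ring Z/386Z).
gcd(263, 386) = 1, so 263 is a unit in Z/386Z (it has a multiplicative inverse). A unit cannot be a zero-divisor: if 263·b ≡ 0 then multiplying both sides by 263^(−1) gives b ≡ 0. So 263 is not a zero-divisor.

Final answer: NO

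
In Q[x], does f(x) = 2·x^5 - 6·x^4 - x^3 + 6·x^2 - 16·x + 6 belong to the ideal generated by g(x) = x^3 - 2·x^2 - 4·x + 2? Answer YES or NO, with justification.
In Q[x] the ideal (g) consists of all multiples of g, so f ∈ (g) iff g | f, i.e. iff the remainder of f on division by g is 0. Divide f by g (g is monic, so eliminate the leading term of the running remainder at each step):
  leading term 2·x^5: subtract (2·x^2)·g(x) = 2·x^5 - 4·x^4 - 8·x^3 + 4·x^2, leaving -2·x^4 + 7·x^3 + 2·x^2 - 16·x + 6
  leading term -2·x^4: subtract (-2·x)·g(x) = -2·x^4 + 4·x^3 + 8·x^2 - 4·x, leaving 3·x^3 - 6·x^2 - 12·x + 6
  leading term 3·x^3: subtract (3)·g(x) = 3·x^3 - 6·x^2 - 12·x + 6, leaving 0
The remainder is 0, so f(x) = g(x) · h(x) with h(x) = 2·x^2 - 2·x + 3. Hence g | f, i.e. f ∈ (g).

Final answer: YES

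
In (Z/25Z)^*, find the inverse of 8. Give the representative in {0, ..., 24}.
Apply the extended Euclidean algorithm to (25, 8), tracking rows (r, s, t) with s·25 + t·8 = r. Each division r_prev = q·r_cur + r_new produces the new row as (previous row) − q·(current row):
  row A: (25, 1, 0)   [1·25 + 0·8 = 25]
  row B: (8, 0, 1)   [0·25 + 1·8 = 8]
  25 = 3·8 + 1   → row C = row A − 3·row B = (1, 1, −3)   [check: 1·25 − 3·8 = 1]
  8 = 8·1 + 0   → remainder 0, stop. gcd = 1 (last nonzero row C).
The gcd is 1, so 8 is invertible mod 25. The last nonzero row gives 1·25 − 3·8 = 1, so t = −3. So 8^(−1) ≡ −3 ≡ 22 (mod 25). Verify: 8 · 22 = 176 ≡ 1 (mod 25). ✓

Final answer: 8^(−1) ≡ 22 (mod 25)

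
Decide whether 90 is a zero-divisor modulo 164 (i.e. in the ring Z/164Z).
gcd(90, 164) = 2 > 1, so 90 is not a unit in Z/164Z. In Z/nZ every nonzero non-unit is a zero-divisor: explicitly, take b = 164/gcd = 82 ≠ 0 (mod 164); then 90·82 = 7380 = 45·164, i.e. 90·82 ≡ 0 (mod 164). So 90 is a zero-divisor.

Final answer: YES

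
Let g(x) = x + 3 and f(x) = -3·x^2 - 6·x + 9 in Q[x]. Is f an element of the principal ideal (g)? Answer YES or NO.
YES

In Q[x] the ideal (g) consists of all multiples of g, so f ∈ (g) iff g | f, i.e. iff the remainder of f on division by g is 0. Divide f by g (g is monic, so eliminate the leading term of the running remainder at each step):
  leading term -3·x^2: subtract (-3·x)·g(x) = -3·x^2 - 9·x, leaving 3·x + 9
  leading term 3·x: subtract (3)·g(x) = 3·x + 9, leaving 0
The remainder is 0, so f(x) = g(x) · h(x) with h(x) = 3 - 3·x. Hence g | f, i.e. f ∈ (g).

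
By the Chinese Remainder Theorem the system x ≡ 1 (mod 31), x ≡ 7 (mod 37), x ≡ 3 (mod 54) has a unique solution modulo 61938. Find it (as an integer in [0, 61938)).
The moduli 31, 37, 54 are pairwise coprime, so by the CRT there is a unique solution mod 31·37·54 = 61938.
Solve by successive substitution. Start with x ≡ 1 (mod 31).
  Combine with x ≡ 7 (mod 37): write x = 1 + 31·t and require 1 + 31·t ≡ 7 (mod 37), i.e. 31·t ≡ 7 − 1 ≡ 6 (mod 37). Since 31^(−1) ≡ 6 (mod 37), t ≡ 6·6 ≡ 36 (mod 37). So x ≡ 1 + 31·36 = 1117 (mod 1147).
  Combine with x ≡ 3 (mod 54): write x = 1117 + 1147·t and require 1117 + 1147·t ≡ 3 (mod 54), i.e. 1147·t ≡ 3 − 1117 ≡ 20 (mod 54). Since 1147^(−1) ≡ 25 (mod 54) (1147 ≡ 13 (mod 54)), t ≡ 25·20 ≡ 14 (mod 54). So x ≡ 1117 + 1147·14 = 17175 (mod 61938).
Unique solution in [0, 61938): x = 17175.

Final answer: x ≡ 17175 (mod 61938); the representative in [0, 61938) is 17175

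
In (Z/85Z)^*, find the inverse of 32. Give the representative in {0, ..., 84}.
32^(−1) ≡ 8 (mod 85)

Apply the extended Euclidean algorithm to (85, 32), tracking rows (r, s, t) with s·85 + t·32 = r. Each division r_prev = q·r_cur + r_new produces the new row as (previous row) − q·(current row):
  row A: (85, 1, 0)   [1·85 + 0·32 = 85]
  row B: (32, 0, 1)   [0·85 + 1·32 = 32]
  85 = 2·32 + 21   → row C = row A − 2·row B = (21, 1, −2)   [check: 1·85 − 2·32 = 21]
  32 = 1·21 + 11   → row D = row B − 1·row C = (11, −1, 3)   [check: −1·85 + 3·32 = 11]
  21 = 1·11 + 10   → row E = row C − 1·row D = (10, 2, −5)   [check: 2·85 − 5·32 = 10]
  11 = 1·10 + 1   → row F = row D − 1·row E = (1, −3, 8)   [check: −3·85 + 8·32 = 1]
  10 = 10·1 + 0   → remainder 0, stop. gcd = 1 (last nonzero row F).
The gcd is 1, so 32 is invertible mod 85. The last nonzero row gives −3·85 + 8·32 = 1, so t = 8. So 32^(−1) ≡ 8 (mod 85). Verify: 32 · 8 = 256 ≡ 1 (mod 85). ✓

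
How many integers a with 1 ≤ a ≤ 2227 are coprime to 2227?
2080

The number of a ∈ {1, ..., 2227} with gcd(a, 2227) = 1 is by definition Euler's totient φ(2227). φ is multiplicative, with φ(p^e) = p^e − p^(e−1). Factorise 2227 = 17 · 131. Then
  φ(2227) = (17 − 1) · (131 − 1) = 16 · 130 = 2080.
So there are 2080 such integers.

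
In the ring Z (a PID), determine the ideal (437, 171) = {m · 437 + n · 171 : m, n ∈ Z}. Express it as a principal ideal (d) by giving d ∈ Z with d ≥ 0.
(437, 171) = (19); d = 19

In the PID Z, (a, b) is generated by gcd(a, b). Compute gcd(437, 171) with the extended Euclidean algorithm, tracking rows (r, s, t) with s·437 + t·171 = r:
  row A: (437, 1, 0)   [1·437 + 0·171 = 437]
  row B: (171, 0, 1)   [0·437 + 1·171 = 171]
  437 = 2·171 + 95   → row C = row A − 2·row B = (95, 1, −2)   [check: 1·437 − 2·171 = 95]
  171 = 1·95 + 76   → row D = row B − 1·row C = (76, −1, 3)   [check: −1·437 + 3·171 = 76]
  95 = 1·76 + 19   → row E = row C − 1·row D = (19, 2, −5)   [check: 2·437 − 5·171 = 19]
  76 = 4·19 + 0   → remainder 0, stop. gcd = 19 (last nonzero row E).
So gcd(437, 171) = 19, with Bézout identity 2·437 − 5·171 = 19. Containment (⊇): the Bézout identity exhibits 19 as an element of (437, 171), giving (19) ⊆ (437, 171). Containment (⊆): since 19 | 437 and 19 | 171 (437 = 19·23, 171 = 19·9), every Z-linear combination of 437 and 171 is divisible by 19, so (437, 171) ⊆ (19). Therefore (437, 171) = (19), d = 19.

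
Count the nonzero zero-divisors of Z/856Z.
Z/856Z has 431 nonzero zero-divisors

In Z/856Z each nonzero element is either a unit (gcd with 856 is 1) or a zero-divisor (gcd > 1). The number of units is φ(856): factorise 856 = 2^3 · 107, so φ(856) = (2^3 − 2^2) · (107 − 1) = 4 · 106 = 424. The nonzero elements number 856 − 1 = 855. Hence the nonzero zero-divisors number 855 − 424 = 431.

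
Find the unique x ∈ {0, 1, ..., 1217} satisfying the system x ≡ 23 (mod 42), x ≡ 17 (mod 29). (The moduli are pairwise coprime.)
The moduli 42, 29 are pairwise coprime, so by the CRT there is a unique solution mod 42·29 = 1218.
Solve by successive substitution. Start with x ≡ 23 (mod 42).
  Combine with x ≡ 17 (mod 29): write x = 23 + 42·t and require 23 + 42·t ≡ 17 (mod 29), i.e. 42·t ≡ 17 − 23 ≡ 23 (mod 29). Since 42^(−1) ≡ 9 (mod 29) (42 ≡ 13 (mod 29)), t ≡ 9·23 ≡ 4 (mod 29). So x ≡ 23 + 42·4 = 191 (mod 1218).
Unique solution in [0, 1218): x = 191.

Final answer: x ≡ 191 (mod 1218); the representative in [0, 1218) is 191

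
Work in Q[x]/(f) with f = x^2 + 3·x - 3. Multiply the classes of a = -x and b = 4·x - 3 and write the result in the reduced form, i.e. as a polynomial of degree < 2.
a · b ≡ 15·x - 12 (mod f(x))

First multiply in Q[x] without reducing: a · b = -4·x^2 + 3·x. Now divide by f(x) = x^2 + 3·x - 3, eliminating the leading term at each step:
  leading term -4·x^2: subtract (-4)·f(x) = -4·x^2 - 12·x + 12, leaving 15·x - 12
The degree is now < 2, so this is the remainder. Hence a · b ≡ 15·x - 12 in Q[x]/(f).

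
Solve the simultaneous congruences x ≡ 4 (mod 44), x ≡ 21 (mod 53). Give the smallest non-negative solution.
The moduli 44, 53 are pairwise coprime, so by the CRT there is a unique solution mod 44·53 = 2332.
Solve by successive substitution. Start with x ≡ 4 (mod 44).
  Combine with x ≡ 21 (mod 53): write x = 4 + 44·t and require 4 + 44·t ≡ 21 (mod 53), i.e. 44·t ≡ 21 − 4 ≡ 17 (mod 53). Since 44^(−1) ≡ 47 (mod 53), t ≡ 47·17 ≡ 4 (mod 53). So x ≡ 4 + 44·4 = 180 (mod 2332).
Unique solution in [0, 2332): x = 180.

Final answer: x ≡ 180 (mod 2332); the representative in [0, 2332) is 180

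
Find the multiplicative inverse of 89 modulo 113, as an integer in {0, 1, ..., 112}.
89^(−1) ≡ 80 (mod 113)

Apply the extended Euclidean algorithm to (113, 89), tracking rows (r, s, t) with s·113 + t·89 = r. Each division r_prev = q·r_cur + r_new produces the new row as (previous row) − q·(current row):
  row A: (113, 1, 0)   [1·113 + 0·89 = 113]
  row B: (89, 0, 1)   [0·113 + 1·89 = 89]
  113 = 1·89 + 24   → row C = row A − 1·row B = (24, 1, −1)   [check: 1·113 − 1·89 = 24]
  89 = 3·24 + 17   → row D = row B − 3·row C = (17, −3, 4)   [check: −3·113 + 4·89 = 17]
  24 = 1·17 + 7   → row E = row C − 1·row D = (7, 4, −5)   [check: 4·113 − 5·89 = 7]
  17 = 2·7 + 3   → row F = row D − 2·row E = (3, −11, 14)   [check: −11·113 + 14·89 = 3]
  7 = 2·3 + 1   → row G = row E − 2·row F = (1, 26, −33)   [check: 26·113 − 33·89 = 1]
  3 = 3·1 + 0   → remainder 0, stop. gcd = 1 (last nonzero row G).
The gcd is 1, so 89 is invertible mod 113. The last nonzero row gives 26·113 − 33·89 = 1, so t = −33. So 89^(−1) ≡ −33 ≡ 80 (mod 113). Verify: 89 · 80 = 7120 ≡ 1 (mod 113). ✓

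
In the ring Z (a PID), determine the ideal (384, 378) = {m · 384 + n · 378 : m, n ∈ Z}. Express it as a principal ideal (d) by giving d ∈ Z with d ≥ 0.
(384, 378) = (6); d = 6

In the PID Z, (a, b) is generated by gcd(a, b). Compute gcd(384, 378) with the extended Euclidean algorithm, tracking rows (r, s, t) with s·384 + t·378 = r:
  row A: (384, 1, 0)   [1·384 + 0·378 = 384]
  row B: (378, 0, 1)   [0·384 + 1·378 = 378]
  384 = 1·378 + 6   → row C = row A − 1·row B = (6, 1, −1)   [check: 1·384 − 1·378 = 6]
  378 = 63·6 + 0   → remainder 0, stop. gcd = 6 (last nonzero row C).
So gcd(384, 378) = 6, with Bézout identity 1·384 − 1·378 = 6. Containment (⊇): the Bézout identity exhibits 6 as an element of (384, 378), giving (6) ⊆ (384, 378). Containment (⊆): since 6 | 384 and 6 | 378 (384 = 6·64, 378 = 6·63), every Z-linear combination of 384 and 378 is divisible by 6, so (384, 378) ⊆ (6). Therefore (384, 378) = (6), d = 6.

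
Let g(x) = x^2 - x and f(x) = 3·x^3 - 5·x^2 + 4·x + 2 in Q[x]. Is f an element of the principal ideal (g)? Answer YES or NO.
In Q[x] the ideal (g) consists of all multiples of g, so f ∈ (g) iff g | f, i.e. iff the remainder of f on division by g is 0. Divide f by g (g is monic, so eliminate the leading term of the running remainder at each step):
  leading term 3·x^3: subtract (3·x)·g(x) = 3·x^3 - 3·x^2, leaving -2·x^2 + 4·x + 2
  leading term -2·x^2: subtract (-2)·g(x) = -2·x^2 + 2·x, leaving 2·x + 2
The remainder r(x) = 2·x + 2 ≠ 0 (and deg r < deg g), so g ∤ f, i.e. f ∉ (g).

Final answer: NO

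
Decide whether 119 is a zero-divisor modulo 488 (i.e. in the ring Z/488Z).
NO

gcd(119, 488) = 1, so 119 is a unit in Z/488Z (it has a multiplicative inverse). A unit cannot be a zero-divisor: if 119·b ≡ 0 then multiplying both sides by 119^(−1) gives b ≡ 0. So 119 is not a zero-divisor.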